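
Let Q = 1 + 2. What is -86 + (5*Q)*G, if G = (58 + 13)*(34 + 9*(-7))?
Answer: -30971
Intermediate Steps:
Q = 3
G = -2059 (G = 71*(34 - 63) = 71*(-29) = -2059)
-86 + (5*Q)*G = -86 + (5*3)*(-2059) = -86 + 15*(-2059) = -86 - 30885 = -30971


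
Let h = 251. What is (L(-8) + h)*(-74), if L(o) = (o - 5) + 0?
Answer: -17612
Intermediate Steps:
L(o) = -5 + o (L(o) = (-5 + o) + 0 = -5 + o)
(L(-8) + h)*(-74) = ((-5 - 8) + 251)*(-74) = (-13 + 251)*(-74) = 238*(-74) = -17612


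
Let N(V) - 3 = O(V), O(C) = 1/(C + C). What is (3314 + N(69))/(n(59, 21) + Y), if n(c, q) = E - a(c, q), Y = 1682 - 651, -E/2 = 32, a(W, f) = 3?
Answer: 457747/133032 ≈ 3.4409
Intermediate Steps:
E = -64 (E = -2*32 = -64)
O(C) = 1/(2*C)
Y = 1031
N(V) = 3 + 1/(2*V)
n(c, q) = -67 (n(c, q) = -64 - 1*3 = -64 - 3 = -67)
(3314 + N(69))/(n(59, 21) + Y) = (3314 + (3 + (½)/69))/(-67 + 1031) = (3314 + (3 + (½)*(1/69)))/964 = (3314 + (3 + 1/138))*(1/964) = (3314 + 415/138)*(1/964) = (457747/138)*(1/964) = 457747/133032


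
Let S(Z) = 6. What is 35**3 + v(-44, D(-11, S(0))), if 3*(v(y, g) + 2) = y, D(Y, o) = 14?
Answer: 128575/3 ≈ 42858.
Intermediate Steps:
v(y, g) = -2 + y/3
35**3 + v(-44, D(-11, S(0))) = 35**3 + (-2 + (1/3)*(-44)) = 42875 + (-2 - 44/3) = 42875 - 50/3 = 128575/3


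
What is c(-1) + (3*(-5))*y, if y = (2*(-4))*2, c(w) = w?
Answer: 239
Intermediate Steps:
y = -16 (y = -8*2 = -16)
c(-1) + (3*(-5))*y = -1 + (3*(-5))*(-16) = -1 - 15*(-16) = -1 + 240 = 239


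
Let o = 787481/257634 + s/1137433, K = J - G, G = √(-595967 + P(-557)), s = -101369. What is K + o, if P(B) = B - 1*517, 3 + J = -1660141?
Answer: -486490074819291841/293041413522 - I*√597041 ≈ -1.6601e+6 - 772.68*I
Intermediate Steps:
J = -1660144 (J = -3 - 1660141 = -1660144)
P(B) = -517 + B (P(B) = B - 517 = -517 + B)
G = I*√597041 (G = √(-595967 + (-517 - 557)) = √(-595967 - 1074) = √(-597041) = I*√597041 ≈ 772.68*I)
K = -1660144 - I*√597041 ≈ -1.6601e+6 - 772.68*I
o = 869590775327/293041413522 (o = 787481/257634 - 101369/1137433 = 869590775327/293041413522 ≈ 2.9675)
K + o = (-1660144 - I*√597041) + 869590775327/293041413522 = -486490074819291841/293041413522 - I*√597041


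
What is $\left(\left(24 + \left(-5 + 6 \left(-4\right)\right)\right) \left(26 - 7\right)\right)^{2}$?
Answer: $9025$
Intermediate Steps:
$\left(\left(24 + \left(-5 + 6 \left(-4\right)\right)\right) \left(26 - 7\right)\right)^{2} = \left(\left(24 - 29\right) 19\right)^{2} = \left(\left(-5\right) 19\right)^{2} = \left(-95\right)^{2} = 9025$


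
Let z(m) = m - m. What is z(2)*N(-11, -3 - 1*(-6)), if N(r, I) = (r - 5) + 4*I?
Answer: 0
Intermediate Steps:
z(m) = 0
N(r, I) = -5 + r + 4*I (N(r, I) = (-5 + r) + 4*I = -5 + r + 4*I)
z(2)*N(-11, -3 - 1*(-6)) = 0*(-5 - 11 + 4*(-3 - 1*(-6))) = 0*(-5 - 11 + 4*(-3 + 6)) = 0*(-5 - 11 + 4*3) = 0*(-5 - 11 + 12) = 0*(-4) = 0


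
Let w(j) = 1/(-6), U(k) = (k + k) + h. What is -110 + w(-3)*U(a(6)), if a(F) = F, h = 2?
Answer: -337/3 ≈ -112.33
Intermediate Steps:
U(k) = 2 + 2*k (U(k) = (k + k) + 2 = 2*k + 2 = 2 + 2*k)
w(j) = -⅙
-110 + w(-3)*U(a(6)) = -110 - (2 + 2*6)/6 = -110 - (2 + 12)/6 = -110 - ⅙*14 = -110 - 7/3 = -337/3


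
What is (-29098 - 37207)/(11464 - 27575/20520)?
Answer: -272115720/47042741 ≈ -5.7844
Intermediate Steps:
(-29098 - 37207)/(11464 - 27575/20520) = -66305/(11464 - 27575*1/20520) = -66305/(11464 - 5515/4104) = -66305/47042741/4104 = -66305*4104/47042741 = -272115720/47042741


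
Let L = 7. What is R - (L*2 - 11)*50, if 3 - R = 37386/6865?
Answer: -1046541/6865 ≈ -152.45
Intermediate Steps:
R = -16791/6865 (R = 3 - 37386/6865 = -16791/6865 ≈ -2.4459)
R - (L*2 - 11)*50 = -16791/6865 - (7*2 - 11)*50 = -16791/6865 - (14 - 11)*50 = -16791/6865 - 3*50 = -16791/6865 - 1*150 = -16791/6865 - 150 = -1046541/6865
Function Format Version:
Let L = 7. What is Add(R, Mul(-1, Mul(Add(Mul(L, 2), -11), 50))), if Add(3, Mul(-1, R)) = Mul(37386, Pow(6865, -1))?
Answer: Rational(-1046541, 6865) ≈ -152.45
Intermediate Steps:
R = Rational(-16791, 6865) (R = Add(3, Mul(-1, Mul(37386, Pow(6865, -1)))) = Add(3, Mul(-1, Mul(37386, Rational(1, 6865)))) = Add(3, Mul(-1, Rational(37386, 6865))) = Add(3, Rational(-37386, 6865)) = Rational(-16791, 6865) ≈ -2.4459)
Add(R, Mul(-1, Mul(Add(Mul(L, 2), -11), 50))) = Add(Rational(-16791, 6865), Mul(-1, Mul(Add(Mul(7, 2), -11), 50))) = Add(Rational(-16791, 6865), Mul(-1, Mul(Add(14, -11), 50))) = Add(Rational(-16791, 6865), Mul(-1, Mul(3, 50))) = Add(Rational(-16791, 6865), Mul(-1, 150)) = Add(Rational(-16791, 6865), -150) = Rational(-1046541, 6865)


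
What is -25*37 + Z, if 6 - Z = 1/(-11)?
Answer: -10108/11 ≈ -918.91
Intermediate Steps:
Z = 67/11 (Z = 6 - 1/(-11) = 6 - 1*(-1/11) = 6 + 1/11 = 67/11 ≈ 6.0909)
-25*37 + Z = -25*37 + 67/11 = -925 + 67/11 = -10108/11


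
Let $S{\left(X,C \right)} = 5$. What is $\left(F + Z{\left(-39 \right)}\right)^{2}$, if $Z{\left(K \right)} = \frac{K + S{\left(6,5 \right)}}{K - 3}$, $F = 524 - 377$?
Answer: $\frac{9634816}{441} \approx 21848.0$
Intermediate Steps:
$F = 147$
$Z{\left(K \right)} = \frac{5 + K}{-3 + K}$ ($Z{\left(K \right)} = \frac{K + 5}{K - 3} = \frac{5 + K}{-3 + K}$)
$\left(F + Z{\left(-39 \right)}\right)^{2} = \left(147 + \frac{5 - 39}{-3 - 39}\right)^{2} = \left(147 + \frac{1}{-42} \left(-34\right)\right)^{2} = \left(147 - - \frac{17}{21}\right)^{2} = \left(147 + \frac{17}{21}\right)^{2} = \left(\frac{3104}{21}\right)^{2} = \frac{9634816}{441}$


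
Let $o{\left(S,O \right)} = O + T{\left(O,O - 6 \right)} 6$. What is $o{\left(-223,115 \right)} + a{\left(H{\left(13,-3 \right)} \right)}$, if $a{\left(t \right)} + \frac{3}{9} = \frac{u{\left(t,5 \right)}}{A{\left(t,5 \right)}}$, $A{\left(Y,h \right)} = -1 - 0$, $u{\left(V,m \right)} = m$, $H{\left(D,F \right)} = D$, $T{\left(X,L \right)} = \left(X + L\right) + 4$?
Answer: $\frac{4433}{3} \approx 1477.7$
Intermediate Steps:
$T{\left(X,L \right)} = 4 + L + X$ ($T{\left(X,L \right)} = \left(L + X\right) + 4 = 4 + L + X$)
$o{\left(S,O \right)} = -12 + 13 O$ ($o{\left(S,O \right)} = O + \left(4 + \left(O - 6\right) + O\right) 6 = O + \left(4 + \left(-6 + O\right) + O\right) 6 = O + \left(-2 + 2 O\right) 6 = O + \left(-12 + 12 O\right) = -12 + 13 O$)
$A{\left(Y,h \right)} = -1$ ($A{\left(Y,h \right)} = -1 + 0 = -1$)
$a{\left(t \right)} = - \frac{16}{3}$ ($a{\left(t \right)} = - \frac{1}{3} + \frac{5}{-1} = - \frac{1}{3} + 5 \left(-1\right) = - \frac{1}{3} - 5 = - \frac{16}{3}$)
$o{\left(-223,115 \right)} + a{\left(H{\left(13,-3 \right)} \right)} = \left(-12 + 13 \cdot 115\right) - \frac{16}{3} = \left(-12 + 1495\right) - \frac{16}{3} = 1483 - \frac{16}{3} = \frac{4433}{3}$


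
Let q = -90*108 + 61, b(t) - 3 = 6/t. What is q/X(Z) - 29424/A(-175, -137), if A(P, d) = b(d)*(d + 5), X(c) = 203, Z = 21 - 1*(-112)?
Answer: 25161727/904365 ≈ 27.823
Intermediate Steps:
b(t) = 3 + 6/t
q = -9659 (q = -9720 + 61 = -9659)
Z = 133 (Z = 21 + 112 = 133)
A(P, d) = (3 + 6/d)*(5 + d) (A(P, d) = (3 + 6/d)*(d + 5) = (3 + 6/d)*(5 + d))
q/X(Z) - 29424/A(-175, -137) = -9659/203 - 29424/(21 + 3*(-137) + 30/(-137)) = -9659*1/203 - 29424/(21 - 411 + 30*(-1/137)) = -9659/203 - 29424/(21 - 411 - 30/137) = -9659/203 - 29424/(-53460/137) = -9659/203 - 29424*(-137/53460) = -9659/203 + 335924/4455 = 25161727/904365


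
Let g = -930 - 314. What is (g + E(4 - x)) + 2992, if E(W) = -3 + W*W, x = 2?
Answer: 1749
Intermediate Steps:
E(W) = -3 + W²
g = -1244
(g + E(4 - x)) + 2992 = (-1244 + (-3 + (4 - 1*2)²)) + 2992 = (-1244 + (-3 + (4 - 2)²)) + 2992 = (-1244 + (-3 + 2²)) + 2992 = (-1244 + (-3 + 4)) + 2992 = (-1244 + 1) + 2992 = -1243 + 2992 = 1749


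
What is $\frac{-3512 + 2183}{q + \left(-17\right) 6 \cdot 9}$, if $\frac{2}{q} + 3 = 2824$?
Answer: $\frac{3749109}{2589676} \approx 1.4477$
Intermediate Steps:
$q = \frac{2}{2821}$ ($q = \frac{2}{-3 + 2824} = \frac{2}{2821} \approx 0.00070897$)
$\frac{-3512 + 2183}{q + \left(-17\right) 6 \cdot 9} = \frac{-3512 + 2183}{\frac{2}{2821} + \left(-17\right) 6 \cdot 9} = - \frac{1329}{\frac{2}{2821} - 918} = - \frac{1329}{- \frac{2589676}{2821}} = \left(-1329\right) \left(- \frac{2821}{2589676}\right) = \frac{3749109}{2589676}$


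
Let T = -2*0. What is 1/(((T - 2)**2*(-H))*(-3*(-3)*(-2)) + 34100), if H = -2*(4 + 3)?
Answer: 1/33092 ≈ 3.0219e-5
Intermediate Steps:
T = 0
H = -14 (H = -2*7 = -14)
1/(((T - 2)**2*(-H))*(-3*(-3)*(-2)) + 34100) = 1/(((0 - 2)**2*(-1*(-14)))*(-3*(-3)*(-2)) + 34100) = 1/(((-2)**2*14)*(9*(-2)) + 34100) = 1/((4*14)*(-18) + 34100) = 1/(56*(-18) + 34100) = 1/(-1008 + 34100) = 1/33092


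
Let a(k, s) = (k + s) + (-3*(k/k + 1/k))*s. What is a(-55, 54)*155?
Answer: -272893/11 ≈ -24808.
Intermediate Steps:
a(k, s) = k + s + s*(-3 - 3/k) (a(k, s) = (k + s) + (-3*(1 + 1/k))*s = (k + s) + (-3 - 3/k)*s = (k + s) + s*(-3 - 3/k) = k + s + s*(-3 - 3/k))
a(-55, 54)*155 = (-55 - 2*54 - 3*54/(-55))*155 = (-55 - 108 - 3*54*(-1/55))*155 = (-55 - 108 + 162/55)*155 = -8803/55*155 = -272893/11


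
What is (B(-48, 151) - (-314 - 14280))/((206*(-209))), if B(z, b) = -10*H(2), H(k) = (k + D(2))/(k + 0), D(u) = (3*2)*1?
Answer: -383/1133 ≈ -0.33804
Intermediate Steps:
D(u) = 6 (D(u) = 6*1 = 6)
H(k) = (6 + k)/k (H(k) = (k + 6)/(k + 0) = (6 + k)/k)
B(z, b) = -40 (B(z, b) = -10*(6 + 2)/2 = -5*8 = -10*4 = -40)
(B(-48, 151) - (-314 - 14280))/((206*(-209))) = (-40 - (-314 - 14280))/((206*(-209))) = (-40 - 1*(-14594))/(-43054) = (-40 + 14594)*(-1/43054) = 14554*(-1/43054) = -383/1133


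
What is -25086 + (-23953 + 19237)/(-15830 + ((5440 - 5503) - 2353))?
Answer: -76285740/3041 ≈ -25086.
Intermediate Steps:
-25086 + (-23953 + 19237)/(-15830 + ((5440 - 5503) - 2353)) = -25086 - 4716/(-15830 + (-63 - 2353)) = -25086 - 4716/(-15830 - 2416) = -25086 - 4716/(-18246) = -25086 - 4716*(-1/18246) = -25086 + 786/3041 = -76285740/3041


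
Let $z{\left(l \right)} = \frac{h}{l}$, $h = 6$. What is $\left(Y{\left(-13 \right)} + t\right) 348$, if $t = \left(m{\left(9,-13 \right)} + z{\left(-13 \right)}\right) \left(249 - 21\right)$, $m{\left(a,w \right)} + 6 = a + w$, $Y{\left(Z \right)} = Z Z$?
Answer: $- \frac{10026228}{13} \approx -7.7125 \cdot 10^{5}$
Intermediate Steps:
$Y{\left(Z \right)} = Z^{2}$
$m{\left(a,w \right)} = -6 + a + w$ ($m{\left(a,w \right)} = -6 + \left(a + w\right) = -6 + a + w$)
$z{\left(l \right)} = \frac{6}{l}$
$t = - \frac{31008}{13}$ ($t = \left(\left(-6 + 9 - 13\right) + \frac{6}{-13}\right) \left(249 - 21\right) = \left(-10 + 6 \left(- \frac{1}{13}\right)\right) 228 = \left(-10 - \frac{6}{13}\right) 228 = \left(- \frac{136}{13}\right) 228 = - \frac{31008}{13} \approx -2385.2$)
$\left(Y{\left(-13 \right)} + t\right) 348 = \left(\left(-13\right)^{2} - \frac{31008}{13}\right) 348 = \left(169 - \frac{31008}{13}\right) 348 = \left(- \frac{28811}{13}\right) 348 = - \frac{10026228}{13}$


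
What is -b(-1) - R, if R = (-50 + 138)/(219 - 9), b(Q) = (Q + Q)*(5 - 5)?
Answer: -44/105 ≈ -0.41905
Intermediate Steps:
b(Q) = 0 (b(Q) = (2*Q)*0 = 0)
R = 44/105 (R = 88/210 = 88*(1/210) = 44/105 ≈ 0.41905)
-b(-1) - R = -1*0 - 1*44/105 = 0 - 44/105 = -44/105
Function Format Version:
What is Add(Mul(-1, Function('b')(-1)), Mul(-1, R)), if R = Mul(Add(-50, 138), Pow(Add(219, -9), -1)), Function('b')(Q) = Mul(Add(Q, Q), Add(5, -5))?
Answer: Rational(-44, 105) ≈ -0.41905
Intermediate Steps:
Function('b')(Q) = 0 (Function('b')(Q) = Mul(Mul(2, Q), 0) = 0)
R = Rational(44, 105) (R = Mul(88, Pow(210, -1)) = Mul(88, Rational(1, 210)) = Rational(44, 105) ≈ 0.41905)
Add(Mul(-1, Function('b')(-1)), Mul(-1, R)) = Add(Mul(-1, 0), Mul(-1, Rational(44, 105))) = Add(0, Rational(-44, 105)) = Rational(-44, 105)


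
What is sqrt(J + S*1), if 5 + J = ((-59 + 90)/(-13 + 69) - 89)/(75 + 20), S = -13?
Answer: I*sqrt(133948290)/2660 ≈ 4.351*I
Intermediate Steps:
J = -31553/5320 (J = -5 + ((-59 + 90)/(-13 + 69) - 89)/(75 + 20) = -5 + (31/56 - 89)/95 = -5 + (31*(1/56) - 89)*(1/95) = -5 + (31/56 - 89)*(1/95) = -5 - 4953/56*1/95 = -5 - 4953/5320 = -31553/5320 ≈ -5.9310)
sqrt(J + S*1) = sqrt(-31553/5320 - 13*1) = sqrt(-31553/5320 - 13) = sqrt(-100713/5320) = I*sqrt(133948290)/2660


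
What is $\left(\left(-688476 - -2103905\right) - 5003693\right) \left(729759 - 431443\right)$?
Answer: $-1070436563424$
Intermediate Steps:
$\left(\left(-688476 - -2103905\right) - 5003693\right) \left(729759 - 431443\right) = \left(\left(-688476 + 2103905\right) - 5003693\right) 298316 = \left(1415429 - 5003693\right) 298316 = \left(-3588264\right) 298316 = -1070436563424$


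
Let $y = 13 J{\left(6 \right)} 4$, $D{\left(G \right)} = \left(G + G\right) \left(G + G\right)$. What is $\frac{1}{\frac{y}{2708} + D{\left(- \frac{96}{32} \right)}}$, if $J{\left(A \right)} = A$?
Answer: $\frac{677}{24450} \approx 0.027689$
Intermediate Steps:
$D{\left(G \right)} = 4 G^{2}$ ($D{\left(G \right)} = 2 G 2 G = 4 G^{2}$)
$y = 312$ ($y = 13 \cdot 6 \cdot 4 = 78 \cdot 4 = 312$)
$\frac{1}{\frac{y}{2708} + D{\left(- \frac{96}{32} \right)}} = \frac{1}{\frac{312}{2708} + 4 \left(- \frac{96}{32}\right)^{2}} = \frac{1}{312 \cdot \frac{1}{2708} + 4 \left(\left(-96\right) \frac{1}{32}\right)^{2}} = \frac{1}{\frac{78}{677} + 4 \left(-3\right)^{2}} = \frac{1}{\frac{78}{677} + 4 \cdot 9} = \frac{1}{\frac{78}{677} + 36} = \frac{1}{\frac{24450}{677}} = \frac{677}{24450}$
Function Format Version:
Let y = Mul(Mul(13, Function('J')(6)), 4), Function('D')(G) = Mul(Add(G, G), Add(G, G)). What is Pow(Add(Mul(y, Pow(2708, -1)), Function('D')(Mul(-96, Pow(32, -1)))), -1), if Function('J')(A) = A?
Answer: Rational(677, 24450) ≈ 0.027689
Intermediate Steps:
Function('D')(G) = Mul(4, Pow(G, 2)) (Function('D')(G) = Mul(Mul(2, G), Mul(2, G)) = Mul(4, Pow(G, 2)))
y = 312 (y = Mul(Mul(13, 6), 4) = Mul(78, 4) = 312)
Pow(Add(Mul(y, Pow(2708, -1)), Function('D')(Mul(-96, Pow(32, -1)))), -1) = Pow(Add(Mul(312, Pow(2708, -1)), Mul(4, Pow(Mul(-96, Pow(32, -1)), 2))), -1) = Pow(Add(Mul(312, Rational(1, 2708)), Mul(4, Pow(Mul(-96, Rational(1, 32)), 2))), -1) = Pow(Add(Rational(78, 677), Mul(4, Pow(-3, 2))), -1) = Pow(Add(Rational(78, 677), Mul(4, 9)), -1) = Pow(Add(Rational(78, 677), 36), -1) = Pow(Rational(24450, 677), -1) = Rational(677, 24450)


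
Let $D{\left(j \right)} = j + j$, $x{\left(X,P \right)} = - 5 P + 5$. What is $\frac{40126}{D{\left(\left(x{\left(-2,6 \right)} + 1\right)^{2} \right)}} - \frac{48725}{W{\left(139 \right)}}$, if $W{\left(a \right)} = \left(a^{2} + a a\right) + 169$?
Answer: $\frac{250199831}{7451712} \approx 33.576$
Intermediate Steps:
$x{\left(X,P \right)} = 5 - 5 P$
$D{\left(j \right)} = 2 j$
$W{\left(a \right)} = 169 + 2 a^{2}$ ($W{\left(a \right)} = \left(a^{2} + a^{2}\right) + 169 = 2 a^{2} + 169 = 169 + 2 a^{2}$)
$\frac{40126}{D{\left(\left(x{\left(-2,6 \right)} + 1\right)^{2} \right)}} - \frac{48725}{W{\left(139 \right)}} = \frac{40126}{2 \left(\left(5 - 30\right) + 1\right)^{2}} - \frac{48725}{169 + 2 \cdot 139^{2}} = \frac{40126}{2 \left(\left(5 - 30\right) + 1\right)^{2}} - \frac{48725}{169 + 2 \cdot 19321} = \frac{40126}{2 \left(-25 + 1\right)^{2}} - \frac{48725}{169 + 38642} = \frac{40126}{2 \left(-24\right)^{2}} - \frac{48725}{38811} = \frac{40126}{2 \cdot 576} - \frac{48725}{38811} = \frac{40126}{1152} - \frac{48725}{38811} = 40126 \cdot \frac{1}{1152} - \frac{48725}{38811} = \frac{20063}{576} - \frac{48725}{38811} = \frac{250199831}{7451712}$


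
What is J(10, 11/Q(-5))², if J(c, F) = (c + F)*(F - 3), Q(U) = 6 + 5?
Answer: 484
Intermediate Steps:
Q(U) = 11
J(c, F) = (-3 + F)*(F + c) (J(c, F) = (F + c)*(-3 + F) = (-3 + F)*(F + c))
J(10, 11/Q(-5))² = ((11/11)² - 33/11 - 3*10 + (11/11)*10)² = ((11*(1/11))² - 33/11 - 30 + (11*(1/11))*10)² = (1² - 3*1 - 30 + 1*10)² = (1 - 3 - 30 + 10)² = (-22)² = 484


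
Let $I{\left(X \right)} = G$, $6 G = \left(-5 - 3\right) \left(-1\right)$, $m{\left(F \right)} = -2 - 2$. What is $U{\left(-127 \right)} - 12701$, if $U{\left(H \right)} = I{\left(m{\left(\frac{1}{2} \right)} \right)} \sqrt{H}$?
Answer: $-12701 + \frac{4 i \sqrt{127}}{3} \approx -12701.0 + 15.026 i$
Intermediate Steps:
$m{\left(F \right)} = -4$ ($m{\left(F \right)} = -2 - 2 = -4$)
$G = \frac{4}{3}$ ($G = \frac{\left(-5 - 3\right) \left(-1\right)}{6} = \frac{\left(-8\right) \left(-1\right)}{6} = \frac{1}{6} \cdot 8 = \frac{4}{3} \approx 1.3333$)
$I{\left(X \right)} = \frac{4}{3}$
$U{\left(H \right)} = \frac{4 \sqrt{H}}{3}$
$U{\left(-127 \right)} - 12701 = \frac{4 \sqrt{-127}}{3} - 12701 = \frac{4 i \sqrt{127}}{3} - 12701 = -12701 + \frac{4 i \sqrt{127}}{3}$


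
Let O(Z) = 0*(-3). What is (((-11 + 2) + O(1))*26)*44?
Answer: -10296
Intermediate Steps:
O(Z) = 0
(((-11 + 2) + O(1))*26)*44 = (((-11 + 2) + 0)*26)*44 = ((-9 + 0)*26)*44 = -9*26*44 = -234*44 = -10296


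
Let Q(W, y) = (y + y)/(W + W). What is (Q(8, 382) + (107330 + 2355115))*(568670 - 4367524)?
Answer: -18709300866617/2 ≈ -9.3547e+12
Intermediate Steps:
Q(W, y) = y/W (Q(W, y) = (2*y)/((2*W)) = (2*y)*(1/(2*W)) = y/W)
(Q(8, 382) + (107330 + 2355115))*(568670 - 4367524) = (382/8 + (107330 + 2355115))*(568670 - 4367524) = (382*(⅛) + 2462445)*(-3798854) = (191/4 + 2462445)*(-3798854) = (9849971/4)*(-3798854) = -18709300866617/2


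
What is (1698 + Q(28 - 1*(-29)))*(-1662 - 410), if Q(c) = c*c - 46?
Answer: -10154872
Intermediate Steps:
Q(c) = -46 + c**2 (Q(c) = c**2 - 46 = -46 + c**2)
(1698 + Q(28 - 1*(-29)))*(-1662 - 410) = (1698 + (-46 + (28 - 1*(-29))**2))*(-1662 - 410) = (1698 + (-46 + (28 + 29)**2))*(-2072) = (1698 + (-46 + 57**2))*(-2072) = (1698 + (-46 + 3249))*(-2072) = (1698 + 3203)*(-2072) = 4901*(-2072) = -10154872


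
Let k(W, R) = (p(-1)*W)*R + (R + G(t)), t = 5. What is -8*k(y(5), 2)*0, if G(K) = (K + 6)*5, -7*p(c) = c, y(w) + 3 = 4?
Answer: 0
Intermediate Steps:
y(w) = 1 (y(w) = -3 + 4 = 1)
p(c) = -c/7
G(K) = 30 + 5*K (G(K) = (6 + K)*5 = 30 + 5*K)
k(W, R) = 55 + R + R*W/7 (k(W, R) = ((-⅐*(-1))*W)*R + (R + (30 + 5*5)) = (W/7)*R + (R + (30 + 25)) = R*W/7 + (R + 55) = R*W/7 + (55 + R) = 55 + R + R*W/7)
-8*k(y(5), 2)*0 = -8*(55 + 2 + (⅐)*2*1)*0 = -8*(55 + 2 + 2/7)*0 = -8*401/7*0 = -3208/7*0 = 0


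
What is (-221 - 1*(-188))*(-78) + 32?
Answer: 2606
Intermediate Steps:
(-221 - 1*(-188))*(-78) + 32 = (-221 + 188)*(-78) + 32 = -33*(-78) + 32 = 2574 + 32 = 2606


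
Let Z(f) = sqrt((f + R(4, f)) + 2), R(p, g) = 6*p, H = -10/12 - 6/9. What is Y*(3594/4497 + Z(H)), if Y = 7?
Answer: 8386/1499 + 49*sqrt(2)/2 ≈ 40.243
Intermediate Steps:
H = -3/2 (H = -10*1/12 - 6*1/9 = -5/6 - 2/3 = -3/2 ≈ -1.5000)
Z(f) = sqrt(26 + f) (Z(f) = sqrt((f + 6*4) + 2) = sqrt((f + 24) + 2) = sqrt((24 + f) + 2) = sqrt(26 + f))
Y*(3594/4497 + Z(H)) = 7*(3594/4497 + sqrt(26 - 3/2)) = 7*(3594*(1/4497) + sqrt(49/2)) = 7*(1198/1499 + 7*sqrt(2)/2) = 8386/1499 + 49*sqrt(2)/2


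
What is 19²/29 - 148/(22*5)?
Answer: 17709/1595 ≈ 11.103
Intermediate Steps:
19²/29 - 148/(22*5) = 361*(1/29) - 148/110 = 361/29 - 148*1/110 = 361/29 - 74/55 = 17709/1595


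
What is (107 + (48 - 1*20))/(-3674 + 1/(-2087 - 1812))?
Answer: -526365/14324927 ≈ -0.036745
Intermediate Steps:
(107 + (48 - 1*20))/(-3674 + 1/(-2087 - 1812)) = (107 + (48 - 20))/(-3674 + 1/(-3899)) = (107 + 28)/(-3674 - 1/3899) = 135/(-14324927/3899) = 135*(-3899/14324927) = -526365/14324927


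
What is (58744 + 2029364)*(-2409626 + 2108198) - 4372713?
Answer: -629418590937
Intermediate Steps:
(58744 + 2029364)*(-2409626 + 2108198) - 4372713 = 2088108*(-301428) - 4372713 = -629414218224 - 4372713 = -629418590937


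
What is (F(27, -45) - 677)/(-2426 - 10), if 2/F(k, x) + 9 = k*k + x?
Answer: 456973/1644300 ≈ 0.27791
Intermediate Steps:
F(k, x) = 2/(-9 + x + k²) (F(k, x) = 2/(-9 + (k*k + x)) = 2/(-9 + (k² + x)) = 2/(-9 + (x + k²)) = 2/(-9 + x + k²))
(F(27, -45) - 677)/(-2426 - 10) = (2/(-9 - 45 + 27²) - 677)/(-2426 - 10) = (2/(-9 - 45 + 729) - 677)/(-2436) = (2/675 - 677)*(-1/2436) = -456973/675*(-1/2436) = 456973/1644300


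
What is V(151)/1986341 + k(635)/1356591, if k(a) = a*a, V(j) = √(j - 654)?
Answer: 403225/1356591 + I*√503/1986341 ≈ 0.29723 + 1.1291e-5*I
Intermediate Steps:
V(j) = √(-654 + j)
k(a) = a²
V(151)/1986341 + k(635)/1356591 = √(-654 + 151)/1986341 + 635²/1356591 = √(-503)*(1/1986341) + 403225*(1/1356591) = (I*√503)*(1/1986341) + 403225/1356591 = I*√503/1986341 + 403225/1356591 = 403225/1356591 + I*√503/1986341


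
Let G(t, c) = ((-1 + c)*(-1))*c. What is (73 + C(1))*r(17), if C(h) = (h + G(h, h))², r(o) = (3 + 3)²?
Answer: 2664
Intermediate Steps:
G(t, c) = c*(1 - c) (G(t, c) = (1 - c)*c = c*(1 - c))
r(o) = 36 (r(o) = 6² = 36)
C(h) = (h + h*(1 - h))²
(73 + C(1))*r(17) = (73 + 1²*(-2 + 1)²)*36 = (73 + 1*(-1)²)*36 = (73 + 1*1)*36 = (73 + 1)*36 = 74*36 = 2664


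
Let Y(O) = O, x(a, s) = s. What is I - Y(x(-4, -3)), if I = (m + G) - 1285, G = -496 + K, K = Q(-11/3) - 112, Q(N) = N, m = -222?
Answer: -6347/3 ≈ -2115.7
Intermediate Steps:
K = -347/3 (K = -11/3 - 112 = -347/3 ≈ -115.67)
G = -1835/3 (G = -496 - 347/3 = -1835/3 ≈ -611.67)
I = -6356/3 (I = (-222 - 1835/3) - 1285 = -2501/3 - 1285 = -6356/3 ≈ -2118.7)
I - Y(x(-4, -3)) = -6356/3 - 1*(-3) = -6356/3 + 3 = -6347/3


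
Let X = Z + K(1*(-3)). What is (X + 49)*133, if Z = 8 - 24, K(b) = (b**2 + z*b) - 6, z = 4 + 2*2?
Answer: 1596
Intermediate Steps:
z = 8 (z = 4 + 4 = 8)
K(b) = -6 + b**2 + 8*b (K(b) = (b**2 + 8*b) - 6 = -6 + b**2 + 8*b)
Z = -16
X = -37 (X = -16 + (-6 + (1*(-3))**2 + 8*(1*(-3))) = -16 + (-6 + (-3)**2 + 8*(-3)) = -16 + (-6 + 9 - 24) = -16 - 21 = -37)
(X + 49)*133 = (-37 + 49)*133 = 12*133 = 1596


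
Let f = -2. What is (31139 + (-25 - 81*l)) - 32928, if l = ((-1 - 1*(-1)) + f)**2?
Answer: -2138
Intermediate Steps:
l = 4 (l = ((-1 - 1*(-1)) - 2)**2 = ((-1 + 1) - 2)**2 = (0 - 2)**2 = (-2)**2 = 4)
(31139 + (-25 - 81*l)) - 32928 = (31139 + (-25 - 81*4)) - 32928 = (31139 + (-25 - 324)) - 32928 = (31139 - 349) - 32928 = 30790 - 32928 = -2138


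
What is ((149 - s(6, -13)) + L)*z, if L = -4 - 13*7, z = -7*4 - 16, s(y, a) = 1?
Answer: -2332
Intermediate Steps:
z = -44 (z = -28 - 16 = -44)
L = -95 (L = -4 - 91 = -95)
((149 - s(6, -13)) + L)*z = ((149 - 1*1) - 95)*(-44) = ((149 - 1) - 95)*(-44) = (148 - 95)*(-44) = 53*(-44) = -2332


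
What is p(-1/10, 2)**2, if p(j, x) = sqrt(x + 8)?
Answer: 10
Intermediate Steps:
p(j, x) = sqrt(8 + x)
p(-1/10, 2)**2 = (sqrt(8 + 2))**2 = (sqrt(10))**2 = 10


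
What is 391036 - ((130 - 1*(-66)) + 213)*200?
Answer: 309236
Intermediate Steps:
391036 - ((130 - 1*(-66)) + 213)*200 = 391036 - ((130 + 66) + 213)*200 = 391036 - (196 + 213)*200 = 391036 - 409*200 = 391036 - 1*81800 = 391036 - 81800 = 309236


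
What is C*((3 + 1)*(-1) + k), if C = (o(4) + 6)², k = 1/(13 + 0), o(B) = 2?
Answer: -3264/13 ≈ -251.08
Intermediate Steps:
k = 1/13 ≈ 0.076923
C = 64 (C = (2 + 6)² = 8² = 64)
C*((3 + 1)*(-1) + k) = 64*((3 + 1)*(-1) + 1/13) = 64*(4*(-1) + 1/13) = 64*(-4 + 1/13) = 64*(-51/13) = -3264/13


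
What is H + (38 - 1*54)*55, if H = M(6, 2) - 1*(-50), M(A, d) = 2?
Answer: -828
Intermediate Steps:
H = 52 (H = 2 - 1*(-50) = 2 + 50 = 52)
H + (38 - 1*54)*55 = 52 + (38 - 1*54)*55 = 52 + (38 - 54)*55 = 52 - 16*55 = 52 - 880 = -828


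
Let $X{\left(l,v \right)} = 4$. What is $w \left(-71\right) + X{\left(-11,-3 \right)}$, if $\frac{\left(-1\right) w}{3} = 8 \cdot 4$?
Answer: $6820$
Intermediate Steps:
$w = -96$ ($w = - 3 \cdot 8 \cdot 4 = \left(-3\right) 32 = -96$)
$w \left(-71\right) + X{\left(-11,-3 \right)} = \left(-96\right) \left(-71\right) + 4 = 6816 + 4 = 6820$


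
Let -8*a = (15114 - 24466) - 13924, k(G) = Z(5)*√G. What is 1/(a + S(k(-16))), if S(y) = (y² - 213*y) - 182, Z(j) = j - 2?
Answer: 10334/52830433 + 10224*I/52830433 ≈ 0.00019561 + 0.00019352*I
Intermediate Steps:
Z(j) = -2 + j
k(G) = 3*√G (k(G) = (-2 + 5)*√G = 3*√G)
S(y) = -182 + y² - 213*y
a = 5819/2 (a = -((15114 - 24466) - 13924)/8 = -(-9352 - 13924)/8 = -⅛*(-23276) = 5819/2 ≈ 2909.5)
1/(a + S(k(-16))) = 1/(5819/2 + (-182 + (3*√(-16))² - 639*√(-16))) = 1/(5819/2 + (-182 + (3*(4*I))² - 639*4*I)) = 1/(5819/2 + (-182 + (12*I)² - 2556*I)) = 1/(5819/2 + (-182 - 144 - 2556*I)) = 1/(5819/2 + (-326 - 2556*I)) = 1/(5167/2 - 2556*I) = 4*(5167/2 + 2556*I)/52830433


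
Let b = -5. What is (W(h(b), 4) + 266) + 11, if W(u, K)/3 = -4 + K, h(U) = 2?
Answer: 277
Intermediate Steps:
W(u, K) = -12 + 3*K (W(u, K) = 3*(-4 + K) = -12 + 3*K)
(W(h(b), 4) + 266) + 11 = ((-12 + 3*4) + 266) + 11 = ((-12 + 12) + 266) + 11 = (0 + 266) + 11 = 266 + 11 = 277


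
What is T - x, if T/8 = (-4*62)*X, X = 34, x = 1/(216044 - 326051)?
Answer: -7420632191/110007 ≈ -67456.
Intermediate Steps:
x = -1/110007 (x = 1/(-110007) = -1/110007 ≈ -9.0903e-6)
T = -67456 (T = 8*(-4*62*34) = 8*(-248*34) = 8*(-8432) = -67456)
T - x = -67456 - 1*(-1/110007) = -67456 + 1/110007 = -7420632191/110007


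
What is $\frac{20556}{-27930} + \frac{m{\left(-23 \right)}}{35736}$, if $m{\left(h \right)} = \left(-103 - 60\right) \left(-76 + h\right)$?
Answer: $- \frac{15771267}{55450360} \approx -0.28442$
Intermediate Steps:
$m{\left(h \right)} = 12388 - 163 h$ ($m{\left(h \right)} = - 163 \left(-76 + h\right) = 12388 - 163 h$)
$\frac{20556}{-27930} + \frac{m{\left(-23 \right)}}{35736} = \frac{20556}{-27930} + \frac{12388 - -3749}{35736} = 20556 \left(- \frac{1}{27930}\right) + \left(12388 + 3749\right) \frac{1}{35736} = - \frac{3426}{4655} + 16137 \cdot \frac{1}{35736} = - \frac{3426}{4655} + \frac{5379}{11912} = - \frac{15771267}{55450360}$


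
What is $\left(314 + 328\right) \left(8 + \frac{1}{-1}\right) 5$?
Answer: $22470$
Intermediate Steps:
$\left(314 + 328\right) \left(8 + \frac{1}{-1}\right) 5 = 642 \left(8 - 1\right) 5 = 642 \cdot 7 \cdot 5 = 642 \cdot 35 = 22470$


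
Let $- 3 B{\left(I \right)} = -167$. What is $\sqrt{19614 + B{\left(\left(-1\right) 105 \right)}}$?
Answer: $\frac{\sqrt{177027}}{3} \approx 140.25$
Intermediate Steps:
$B{\left(I \right)} = \frac{167}{3}$ ($B{\left(I \right)} = \left(- \frac{1}{3}\right) \left(-167\right) = \frac{167}{3}$)
$\sqrt{19614 + B{\left(\left(-1\right) 105 \right)}} = \sqrt{19614 + \frac{167}{3}} = \sqrt{\frac{59009}{3}} = \frac{\sqrt{177027}}{3}$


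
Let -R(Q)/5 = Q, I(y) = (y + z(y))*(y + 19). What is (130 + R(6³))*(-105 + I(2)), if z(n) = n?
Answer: 19950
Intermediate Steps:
I(y) = 2*y*(19 + y) (I(y) = (y + y)*(y + 19) = (2*y)*(19 + y) = 2*y*(19 + y))
R(Q) = -5*Q
(130 + R(6³))*(-105 + I(2)) = (130 - 5*6³)*(-105 + 2*2*(19 + 2)) = (130 - 5*216)*(-105 + 2*2*21) = (130 - 1080)*(-105 + 84) = -950*(-21) = 19950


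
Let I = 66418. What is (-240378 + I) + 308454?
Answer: 134494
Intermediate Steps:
(-240378 + I) + 308454 = (-240378 + 66418) + 308454 = -173960 + 308454 = 134494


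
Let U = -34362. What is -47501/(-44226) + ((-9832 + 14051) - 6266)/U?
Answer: 2080628/1835379 ≈ 1.1336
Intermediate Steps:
-47501/(-44226) + ((-9832 + 14051) - 6266)/U = -47501/(-44226) + ((-9832 + 14051) - 6266)/(-34362) = -47501*(-1/44226) + (4219 - 6266)*(-1/34362) = 47501/44226 - 2047*(-1/34362) = 47501/44226 + 89/1494 = 2080628/1835379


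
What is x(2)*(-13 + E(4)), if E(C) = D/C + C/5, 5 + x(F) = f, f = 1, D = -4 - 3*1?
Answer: 279/5 ≈ 55.800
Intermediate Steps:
D = -7 (D = -4 - 3 = -7)
x(F) = -4 (x(F) = -5 + 1 = -4)
E(C) = -7/C + C/5
x(2)*(-13 + E(4)) = -4*(-13 + (-7/4 + (⅕)*4)) = -4*(-13 + (-7*¼ + ⅘)) = -4*(-13 + (-7/4 + ⅘)) = -4*(-13 - 19/20) = -4*(-279/20) = 279/5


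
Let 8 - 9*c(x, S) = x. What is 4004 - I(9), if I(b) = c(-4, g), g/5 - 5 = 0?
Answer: 12008/3 ≈ 4002.7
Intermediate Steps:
g = 25 (g = 25 + 5*0 = 25 + 0 = 25)
c(x, S) = 8/9 - x/9
I(b) = 4/3 (I(b) = 8/9 - ⅑*(-4) = 8/9 + 4/9 = 4/3)
4004 - I(9) = 4004 - 1*4/3 = 4004 - 4/3 = 12008/3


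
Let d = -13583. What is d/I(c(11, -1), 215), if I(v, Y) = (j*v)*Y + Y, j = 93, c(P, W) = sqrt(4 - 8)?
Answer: -13583/7438355 + 2526438*I/7438355 ≈ -0.0018261 + 0.33965*I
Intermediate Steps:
c(P, W) = 2*I (c(P, W) = sqrt(-4) = 2*I)
I(v, Y) = Y + 93*Y*v (I(v, Y) = (93*v)*Y + Y = 93*Y*v + Y = Y + 93*Y*v)
d/I(c(11, -1), 215) = -13583*1/(215*(1 + 93*(2*I))) = -(13583/7438355 - 2526438*I/7438355) = -13583*(215 - 39990*I)/1599246325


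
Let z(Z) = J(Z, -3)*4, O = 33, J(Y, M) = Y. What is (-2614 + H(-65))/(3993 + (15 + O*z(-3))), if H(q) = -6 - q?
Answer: -365/516 ≈ -0.70736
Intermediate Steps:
z(Z) = 4*Z (z(Z) = Z*4 = 4*Z)
(-2614 + H(-65))/(3993 + (15 + O*z(-3))) = (-2614 + (-6 - 1*(-65)))/(3993 + (15 + 33*(4*(-3)))) = (-2614 + (-6 + 65))/(3993 + (15 + 33*(-12))) = (-2614 + 59)/(3993 + (15 - 396)) = -2555/(3993 - 381) = -2555/3612 = -2555*1/3612 = -365/516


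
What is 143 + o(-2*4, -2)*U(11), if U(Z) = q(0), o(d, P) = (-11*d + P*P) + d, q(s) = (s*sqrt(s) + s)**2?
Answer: 143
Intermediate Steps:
q(s) = (s + s**(3/2))**2 (q(s) = (s**(3/2) + s)**2 = (s + s**(3/2))**2)
o(d, P) = P**2 - 10*d (o(d, P) = (-11*d + P**2) + d = (P**2 - 11*d) + d = P**2 - 10*d)
U(Z) = 0 (U(Z) = (0 + 0**(3/2))**2 = (0 + 0)**2 = 0**2 = 0)
143 + o(-2*4, -2)*U(11) = 143 + ((-2)**2 - (-20)*4)*0 = 143 + (4 - 10*(-8))*0 = 143 + (4 + 80)*0 = 143 + 84*0 = 143 + 0 = 143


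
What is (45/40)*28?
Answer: 63/2 ≈ 31.500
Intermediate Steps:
(45/40)*28 = ((1/40)*45)*28 = (9/8)*28 = 63/2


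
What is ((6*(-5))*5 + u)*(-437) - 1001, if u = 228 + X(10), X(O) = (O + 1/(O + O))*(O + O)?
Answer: -122924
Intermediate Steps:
X(O) = 2*O*(O + 1/(2*O)) (X(O) = (O + 1/(2*O))*(2*O) = 2*O*(O + 1/(2*O)))
u = 429 (u = 228 + (1 + 2*10²) = 228 + (1 + 2*100) = 228 + (1 + 200) = 228 + 201 = 429)
((6*(-5))*5 + u)*(-437) - 1001 = ((6*(-5))*5 + 429)*(-437) - 1001 = (-30*5 + 429)*(-437) - 1001 = (-150 + 429)*(-437) - 1001 = 279*(-437) - 1001 = -121923 - 1001 = -122924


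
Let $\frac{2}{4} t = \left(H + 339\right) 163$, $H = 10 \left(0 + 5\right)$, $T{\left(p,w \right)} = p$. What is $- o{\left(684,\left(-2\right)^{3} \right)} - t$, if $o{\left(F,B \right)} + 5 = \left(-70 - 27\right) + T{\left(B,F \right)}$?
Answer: $-126704$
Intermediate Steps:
$o{\left(F,B \right)} = -102 + B$ ($o{\left(F,B \right)} = -5 + \left(\left(-70 - 27\right) + B\right) = -5 + \left(-97 + B\right) = -102 + B$)
$H = 50$ ($H = 10 \cdot 5 = 50$)
$t = 126814$ ($t = 2 \left(50 + 339\right) 163 = 2 \cdot 389 \cdot 163 = 2 \cdot 63407 = 126814$)
$- o{\left(684,\left(-2\right)^{3} \right)} - t = - (-102 + \left(-2\right)^{3}) - 126814 = - (-102 - 8) - 126814 = \left(-1\right) \left(-110\right) - 126814 = 110 - 126814 = -126704$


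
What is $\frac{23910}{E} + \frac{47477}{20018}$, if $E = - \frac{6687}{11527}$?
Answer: $- \frac{1838951637187}{44620122} \approx -41214.0$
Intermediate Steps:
$E = - \frac{6687}{11527}$ ($E = \left(-6687\right) \frac{1}{11527} = - \frac{6687}{11527} \approx -0.58012$)
$\frac{23910}{E} + \frac{47477}{20018} = \frac{23910}{- \frac{6687}{11527}} + \frac{47477}{20018} = 23910 \left(- \frac{11527}{6687}\right) + 47477 \cdot \frac{1}{20018} = - \frac{91870190}{2229} + \frac{47477}{20018} = - \frac{1838951637187}{44620122}$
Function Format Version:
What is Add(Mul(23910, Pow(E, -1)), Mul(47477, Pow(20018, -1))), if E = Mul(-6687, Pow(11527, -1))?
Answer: Rational(-1838951637187, 44620122) ≈ -41214.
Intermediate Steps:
E = Rational(-6687, 11527) (E = Mul(-6687, Rational(1, 11527)) = Rational(-6687, 11527) ≈ -0.58012)
Add(Mul(23910, Pow(E, -1)), Mul(47477, Pow(20018, -1))) = Add(Mul(23910, Pow(Rational(-6687, 11527), -1)), Mul(47477, Pow(20018, -1))) = Add(Mul(23910, Rational(-11527, 6687)), Mul(47477, Rational(1, 20018))) = Add(Rational(-91870190, 2229), Rational(47477, 20018)) = Rational(-1838951637187, 44620122)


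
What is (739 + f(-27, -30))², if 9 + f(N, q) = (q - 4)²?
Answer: 3556996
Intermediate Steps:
f(N, q) = -9 + (-4 + q)² (f(N, q) = -9 + (q - 4)² = -9 + (-4 + q)²)
(739 + f(-27, -30))² = (739 + (-9 + (-4 - 30)²))² = (739 + (-9 + (-34)²))² = (739 + (-9 + 1156))² = (739 + 1147)² = 1886² = 3556996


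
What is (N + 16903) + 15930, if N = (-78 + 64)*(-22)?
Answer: 33141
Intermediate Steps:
N = 308 (N = -14*(-22) = 308)
(N + 16903) + 15930 = (308 + 16903) + 15930 = 17211 + 15930 = 33141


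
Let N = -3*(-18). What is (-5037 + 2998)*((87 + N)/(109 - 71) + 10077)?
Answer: -781073613/38 ≈ -2.0555e+7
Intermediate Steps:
N = 54
(-5037 + 2998)*((87 + N)/(109 - 71) + 10077) = (-5037 + 2998)*((87 + 54)/(109 - 71) + 10077) = -2039*(141/38 + 10077) = -2039*383067/38 = -781073613/38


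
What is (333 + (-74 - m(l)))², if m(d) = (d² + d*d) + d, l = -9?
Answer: 11236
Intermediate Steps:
m(d) = d + 2*d² (m(d) = (d² + d²) + d = 2*d² + d = d + 2*d²)
(333 + (-74 - m(l)))² = (333 + (-74 - (-9)*(1 + 2*(-9))))² = (333 + (-74 - (-9)*(1 - 18)))² = (333 + (-74 - (-9)*(-17)))² = (333 + (-74 - 1*153))² = (333 + (-74 - 153))² = (333 - 227)² = 106² = 11236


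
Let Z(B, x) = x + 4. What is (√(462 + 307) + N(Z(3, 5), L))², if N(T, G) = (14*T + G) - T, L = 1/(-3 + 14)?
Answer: 1751993/121 + 2576*√769/11 ≈ 20973.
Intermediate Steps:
Z(B, x) = 4 + x
L = 1/11 ≈ 0.090909
N(T, G) = G + 13*T (N(T, G) = (G + 14*T) - T = G + 13*T)
(√(462 + 307) + N(Z(3, 5), L))² = (√(462 + 307) + (1/11 + 13*(4 + 5)))² = (√769 + (1/11 + 13*9))² = (√769 + (1/11 + 117))² = (√769 + 1288/11)² = (1288/11 + √769)²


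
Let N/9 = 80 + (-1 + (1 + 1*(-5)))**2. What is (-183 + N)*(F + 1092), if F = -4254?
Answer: -2409444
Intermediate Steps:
N = 945 (N = 9*(80 + (-1 + (1 + 1*(-5)))**2) = 9*(80 + (-1 + (1 - 5))**2) = 9*(80 + (-1 - 4)**2) = 9*(80 + (-5)**2) = 9*(80 + 25) = 9*105 = 945)
(-183 + N)*(F + 1092) = (-183 + 945)*(-4254 + 1092) = 762*(-3162) = -2409444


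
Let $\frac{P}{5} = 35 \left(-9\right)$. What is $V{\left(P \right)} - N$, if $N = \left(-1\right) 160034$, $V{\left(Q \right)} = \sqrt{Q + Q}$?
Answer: $160034 + 15 i \sqrt{14} \approx 1.6003 \cdot 10^{5} + 56.125 i$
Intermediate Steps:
$P = -1575$ ($P = 5 \cdot 35 \left(-9\right) = 5 \left(-315\right) = -1575$)
$V{\left(Q \right)} = \sqrt{2} \sqrt{Q}$ ($V{\left(Q \right)} = \sqrt{2 Q} = \sqrt{2} \sqrt{Q}$)
$N = -160034$
$V{\left(P \right)} - N = \sqrt{2} \sqrt{-1575} - -160034 = \sqrt{2} \cdot 15 i \sqrt{7} + 160034 = 15 i \sqrt{14} + 160034 = 160034 + 15 i \sqrt{14}$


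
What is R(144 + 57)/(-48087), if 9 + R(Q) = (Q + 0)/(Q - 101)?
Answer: 233/1602900 ≈ 0.00014536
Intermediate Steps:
R(Q) = -9 + Q/(-101 + Q) (R(Q) = -9 + (Q + 0)/(Q - 101) = -9 + Q/(-101 + Q))
R(144 + 57)/(-48087) = ((909 - 8*(144 + 57))/(-101 + (144 + 57)))/(-48087) = ((909 - 8*201)/(-101 + 201))*(-1/48087) = ((909 - 1608)/100)*(-1/48087) = ((1/100)*(-699))*(-1/48087) = -699/100*(-1/48087) = 233/1602900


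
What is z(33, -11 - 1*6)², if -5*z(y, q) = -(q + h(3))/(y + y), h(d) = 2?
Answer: 1/484 ≈ 0.0020661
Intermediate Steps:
z(y, q) = (2 + q)/(10*y) (z(y, q) = -(-1)*(q + 2)/(y + y)/5 = -(-1)*(2 + q)/((2*y))/5 = -(-1)*(2 + q)*(1/(2*y))/5 = -(-1)*(2 + q)/(2*y)/5 = -(-1)*(2 + q)/(10*y) = (2 + q)/(10*y))
z(33, -11 - 1*6)² = ((⅒)*(2 + (-11 - 1*6))/33)² = ((⅒)*(1/33)*(2 + (-11 - 6)))² = ((⅒)*(1/33)*(2 - 17))² = ((⅒)*(1/33)*(-15))² = (-1/22)² = 1/484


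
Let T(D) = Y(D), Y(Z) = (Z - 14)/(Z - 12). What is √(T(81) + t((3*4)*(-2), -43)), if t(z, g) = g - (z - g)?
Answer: I*√290559/69 ≈ 7.8121*I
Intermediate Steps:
Y(Z) = (-14 + Z)/(-12 + Z)
T(D) = (-14 + D)/(-12 + D)
t(z, g) = -z + 2*g (t(z, g) = g + (g - z) = -z + 2*g)
√(T(81) + t((3*4)*(-2), -43)) = √((-14 + 81)/(-12 + 81) + (-3*4*(-2) + 2*(-43))) = √(67/69 + (-12*(-2) - 86)) = √((1/69)*67 + (-1*(-24) - 86)) = √(67/69 + (24 - 86)) = √(67/69 - 62) = √(-4211/69) = I*√290559/69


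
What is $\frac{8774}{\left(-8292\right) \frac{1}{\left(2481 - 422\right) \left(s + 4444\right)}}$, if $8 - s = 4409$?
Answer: $- \frac{388411819}{4146} \approx -93684.0$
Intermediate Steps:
$s = -4401$ ($s = 8 - 4409 = -4401$)
$\frac{8774}{\left(-8292\right) \frac{1}{\left(2481 - 422\right) \left(s + 4444\right)}} = \frac{8774}{\left(-8292\right) \frac{1}{\left(2481 - 422\right) \left(-4401 + 4444\right)}} = \frac{8774}{\left(-8292\right) \frac{1}{2059 \cdot 43}} = \frac{8774}{\left(-8292\right) \frac{1}{88537}} = \frac{8774}{- \frac{8292}{88537}} = 8774 \left(- \frac{88537}{8292}\right) = - \frac{388411819}{4146}$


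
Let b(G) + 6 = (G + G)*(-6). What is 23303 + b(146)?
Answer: 21545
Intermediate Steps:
b(G) = -6 - 12*G (b(G) = -6 + (G + G)*(-6) = -6 + (2*G)*(-6) = -6 - 12*G)
23303 + b(146) = 23303 + (-6 - 12*146) = 23303 + (-6 - 1752) = 23303 - 1758 = 21545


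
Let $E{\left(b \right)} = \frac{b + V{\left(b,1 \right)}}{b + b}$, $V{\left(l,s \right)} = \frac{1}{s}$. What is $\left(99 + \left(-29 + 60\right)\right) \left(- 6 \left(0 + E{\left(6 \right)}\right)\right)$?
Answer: $-455$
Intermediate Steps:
$E{\left(b \right)} = \frac{1 + b}{2 b}$ ($E{\left(b \right)} = \frac{b + 1^{-1}}{b + b} = \frac{b + 1}{2 b} = \left(1 + b\right) \frac{1}{2 b} = \frac{1 + b}{2 b}$)
$\left(99 + \left(-29 + 60\right)\right) \left(- 6 \left(0 + E{\left(6 \right)}\right)\right) = \left(99 + \left(-29 + 60\right)\right) \left(- 6 \left(0 + \frac{1 + 6}{2 \cdot 6}\right)\right) = \left(99 + 31\right) \left(- 6 \left(0 + \frac{1}{2} \cdot \frac{1}{6} \cdot 7\right)\right) = 130 \left(- 6 \left(0 + \frac{7}{12}\right)\right) = 130 \left(\left(-6\right) \frac{7}{12}\right) = 130 \left(- \frac{7}{2}\right) = -455$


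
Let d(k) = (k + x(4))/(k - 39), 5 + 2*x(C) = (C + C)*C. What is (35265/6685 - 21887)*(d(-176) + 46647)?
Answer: -8383283030233/8213 ≈ -1.0207e+9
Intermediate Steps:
x(C) = -5/2 + C² (x(C) = -5/2 + ((C + C)*C)/2 = -5/2 + ((2*C)*C)/2 = -5/2 + (2*C²)/2 = -5/2 + C²)
d(k) = (27/2 + k)/(-39 + k) (d(k) = (k + (-5/2 + 4²))/(k - 39) = (k + (-5/2 + 16))/(-39 + k) = (k + 27/2)/(-39 + k) = (27/2 + k)/(-39 + k))
(35265/6685 - 21887)*(d(-176) + 46647) = (35265/6685 - 21887)*((27/2 - 176)/(-39 - 176) + 46647) = (35265*(1/6685) - 21887)*(-325/2/(-215) + 46647) = (7053/1337 - 21887)*(-1/215*(-325/2) + 46647) = -29255866*(65/86 + 46647)/1337 = -29255866/1337*4011707/86 = -8383283030233/8213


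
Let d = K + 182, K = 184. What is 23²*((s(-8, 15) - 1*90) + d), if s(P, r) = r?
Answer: 153939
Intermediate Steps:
d = 366 (d = 184 + 182 = 366)
23²*((s(-8, 15) - 1*90) + d) = 23²*((15 - 1*90) + 366) = 529*((15 - 90) + 366) = 529*(-75 + 366) = 529*291 = 153939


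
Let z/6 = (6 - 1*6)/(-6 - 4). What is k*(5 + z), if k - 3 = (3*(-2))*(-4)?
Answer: 135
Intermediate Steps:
z = 0 (z = 6*((6 - 1*6)/(-6 - 4)) = 6*((6 - 6)/(-10)) = 6*(0*(-⅒)) = 6*0 = 0)
k = 27 (k = 3 + (3*(-2))*(-4) = 3 - 6*(-4) = 3 + 24 = 27)
k*(5 + z) = 27*(5 + 0) = 27*5 = 135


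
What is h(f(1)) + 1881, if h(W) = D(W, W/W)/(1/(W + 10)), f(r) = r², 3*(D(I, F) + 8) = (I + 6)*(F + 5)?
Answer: 1947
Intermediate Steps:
D(I, F) = -8 + (5 + F)*(6 + I)/3 (D(I, F) = -8 + ((I + 6)*(F + 5))/3 = -8 + ((6 + I)*(5 + F))/3 = -8 + ((5 + F)*(6 + I))/3 = -8 + (5 + F)*(6 + I)/3)
h(W) = (4 + 2*W)*(10 + W) (h(W) = (2 + 2*(W/W) + 5*W/3 + (W/W)*W/3)/(1/(W + 10)) = (2 + 2*1 + 5*W/3 + (⅓)*1*W)/(1/(10 + W)) = (2 + 2 + 5*W/3 + W/3)*(10 + W) = (4 + 2*W)*(10 + W))
h(f(1)) + 1881 = 2*(2 + 1²)*(10 + 1²) + 1881 = 2*(2 + 1)*(10 + 1) + 1881 = 2*3*11 + 1881 = 66 + 1881 = 1947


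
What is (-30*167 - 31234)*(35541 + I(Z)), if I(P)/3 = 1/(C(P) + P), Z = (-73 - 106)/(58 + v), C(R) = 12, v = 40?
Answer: -1284294215724/997 ≈ -1.2882e+9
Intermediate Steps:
Z = -179/98 (Z = (-73 - 106)/(58 + 40) = -179/98 ≈ -1.8265)
I(P) = 3/(12 + P)
(-30*167 - 31234)*(35541 + I(Z)) = (-30*167 - 31234)*(35541 + 3/(12 - 179/98)) = (-5010 - 31234)*(35541 + 3/(997/98)) = -36244*(35541 + 3*(98/997)) = -36244*(35541 + 294/997) = -36244*35434671/997 = -1284294215724/997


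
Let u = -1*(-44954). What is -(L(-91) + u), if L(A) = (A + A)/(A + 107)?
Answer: -359541/8 ≈ -44943.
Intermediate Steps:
u = 44954
L(A) = 2*A/(107 + A) (L(A) = (2*A)/(107 + A) = 2*A/(107 + A))
-(L(-91) + u) = -(2*(-91)/(107 - 91) + 44954) = -(2*(-91)/16 + 44954) = -(2*(-91)*(1/16) + 44954) = -(-91/8 + 44954) = -1*359541/8 = -359541/8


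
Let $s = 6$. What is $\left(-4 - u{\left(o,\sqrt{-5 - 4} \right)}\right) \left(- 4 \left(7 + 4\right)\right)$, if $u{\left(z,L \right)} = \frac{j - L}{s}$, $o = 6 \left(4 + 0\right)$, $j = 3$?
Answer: $198 - 22 i \approx 198.0 - 22.0 i$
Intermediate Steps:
$o = 24$ ($o = 6 \cdot 4 = 24$)
$u{\left(z,L \right)} = \frac{1}{2} - \frac{L}{6}$ ($u{\left(z,L \right)} = \frac{3 - L}{6} = \left(3 - L\right) \frac{1}{6} = \frac{1}{2} - \frac{L}{6}$)
$\left(-4 - u{\left(o,\sqrt{-5 - 4} \right)}\right) \left(- 4 \left(7 + 4\right)\right) = \left(-4 - \left(\frac{1}{2} - \frac{\sqrt{-5 - 4}}{6}\right)\right) \left(- 4 \left(7 + 4\right)\right) = \left(-4 - \left(\frac{1}{2} - \frac{\sqrt{-9}}{6}\right)\right) \left(\left(-4\right) 11\right) = \left(-4 - \left(\frac{1}{2} - \frac{3 i}{6}\right)\right) \left(-44\right) = \left(-4 - \left(\frac{1}{2} - \frac{i}{2}\right)\right) \left(-44\right) = \left(- \frac{9}{2} + \frac{i}{2}\right) \left(-44\right) = 198 - 22 i$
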